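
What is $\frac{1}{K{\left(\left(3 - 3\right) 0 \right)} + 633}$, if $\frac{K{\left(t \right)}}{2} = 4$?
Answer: $\frac{1}{641} \approx 0.0015601$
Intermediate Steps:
$K{\left(t \right)} = 8$ ($K{\left(t \right)} = 2 \cdot 4 = 8$)
$\frac{1}{K{\left(\left(3 - 3\right) 0 \right)} + 633} = \frac{1}{8 + 633} = \frac{1}{641}$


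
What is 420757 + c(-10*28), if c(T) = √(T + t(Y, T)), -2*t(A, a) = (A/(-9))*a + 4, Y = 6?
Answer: 420757 + I*√3378/3 ≈ 4.2076e+5 + 19.374*I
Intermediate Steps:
t(A, a) = -2 + A*a/18 (t(A, a) = -((A/(-9))*a + 4)/2 = -((A*(-⅑))*a + 4)/2 = -((-A/9)*a + 4)/2 = -(-A*a/9 + 4)/2 = -(4 - A*a/9)/2 = -2 + A*a/18)
c(T) = √(-2 + 4*T/3) (c(T) = √(T + (-2 + (1/18)*6*T)) = √(T + (-2 + T/3)) = √(-2 + 4*T/3))
420757 + c(-10*28) = 420757 + √(-18 + 12*(-10*28))/3 = 420757 + √(-18 + 12*(-280))/3 = 420757 + √(-18 - 3360)/3 = 420757 + √(-3378)/3 = 420757 + (I*√3378)/3 = 420757 + I*√3378/3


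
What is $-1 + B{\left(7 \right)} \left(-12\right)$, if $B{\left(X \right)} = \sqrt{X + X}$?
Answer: $-1 - 12 \sqrt{14} \approx -45.9$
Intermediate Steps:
$B{\left(X \right)} = \sqrt{2} \sqrt{X}$ ($B{\left(X \right)} = \sqrt{2 X} = \sqrt{2} \sqrt{X}$)
$-1 + B{\left(7 \right)} \left(-12\right) = -1 + \sqrt{2} \sqrt{7} \left(-12\right) = -1 + \sqrt{14} \left(-12\right) = -1 - 12 \sqrt{14}$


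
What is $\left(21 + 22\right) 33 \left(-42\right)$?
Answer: $-59598$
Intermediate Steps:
$\left(21 + 22\right) 33 \left(-42\right) = 43 \cdot 33 \left(-42\right) = 1419 \left(-42\right) = -59598$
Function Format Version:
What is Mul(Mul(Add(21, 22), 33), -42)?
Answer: -59598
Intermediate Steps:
Mul(Mul(Add(21, 22), 33), -42) = Mul(Mul(43, 33), -42) = Mul(1419, -42) = -59598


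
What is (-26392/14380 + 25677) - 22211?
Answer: 12453672/3595 ≈ 3464.2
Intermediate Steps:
(-26392/14380 + 25677) - 22211 = (-26392*1/14380 + 25677) - 22211 = (-6598/3595 + 25677) - 22211 = 92302217/3595 - 22211 = 12453672/3595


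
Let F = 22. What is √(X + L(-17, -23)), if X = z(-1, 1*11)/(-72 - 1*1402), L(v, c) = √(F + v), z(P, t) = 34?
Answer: √(-12529 + 543169*√5)/737 ≈ 1.4876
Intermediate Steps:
L(v, c) = √(22 + v)
X = -17/737 (X = 34/(-72 - 1*1402) = 34/(-72 - 1402) = 34/(-1474) = 34*(-1/1474) = -17/737 ≈ -0.023066)
√(X + L(-17, -23)) = √(-17/737 + √(22 - 17)) = √(-17/737 + √5)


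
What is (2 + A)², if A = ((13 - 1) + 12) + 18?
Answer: 1936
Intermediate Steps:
A = 42 (A = (12 + 12) + 18 = 24 + 18 = 42)
(2 + A)² = (2 + 42)² = 44² = 1936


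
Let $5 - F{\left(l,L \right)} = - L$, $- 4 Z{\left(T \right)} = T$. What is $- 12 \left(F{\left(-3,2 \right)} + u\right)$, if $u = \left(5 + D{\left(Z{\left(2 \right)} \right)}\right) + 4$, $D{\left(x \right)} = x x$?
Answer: $-195$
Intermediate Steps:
$Z{\left(T \right)} = - \frac{T}{4}$
$F{\left(l,L \right)} = 5 + L$ ($F{\left(l,L \right)} = 5 - - L = 5 + L$)
$D{\left(x \right)} = x^{2}$
$u = \frac{37}{4}$ ($u = \left(5 + \left(\left(- \frac{1}{4}\right) 2\right)^{2}\right) + 4 = \left(5 + \left(- \frac{1}{2}\right)^{2}\right) + 4 = \left(5 + \frac{1}{4}\right) + 4 = \frac{21}{4} + 4 = \frac{37}{4} \approx 9.25$)
$- 12 \left(F{\left(-3,2 \right)} + u\right) = - 12 \left(\left(5 + 2\right) + \frac{37}{4}\right) = - 12 \left(7 + \frac{37}{4}\right) = \left(-12\right) \frac{65}{4} = -195$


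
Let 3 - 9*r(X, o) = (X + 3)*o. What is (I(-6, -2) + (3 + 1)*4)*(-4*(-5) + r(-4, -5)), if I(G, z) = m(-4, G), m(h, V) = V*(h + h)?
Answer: 11392/9 ≈ 1265.8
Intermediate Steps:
r(X, o) = ⅓ - o*(3 + X)/9 (r(X, o) = ⅓ - (X + 3)*o/9 = ⅓ - (3 + X)*o/9 = ⅓ - o*(3 + X)/9)
m(h, V) = 2*V*h (m(h, V) = V*(2*h) = 2*V*h)
I(G, z) = -8*G (I(G, z) = 2*G*(-4) = -8*G)
(I(-6, -2) + (3 + 1)*4)*(-4*(-5) + r(-4, -5)) = (-8*(-6) + (3 + 1)*4)*(-4*(-5) + (⅓ - ⅓*(-5) - ⅑*(-4)*(-5))) = (48 + 4*4)*(20 + (⅓ + 5/3 - 20/9)) = (48 + 16)*(20 - 2/9) = 64*(178/9) = 11392/9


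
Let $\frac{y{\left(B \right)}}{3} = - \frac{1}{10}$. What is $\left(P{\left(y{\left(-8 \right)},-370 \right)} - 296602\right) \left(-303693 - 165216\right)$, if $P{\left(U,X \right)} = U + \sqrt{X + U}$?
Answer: $\frac{1390794878907}{10} - \frac{10784907 i \sqrt{70}}{10} \approx 1.3908 \cdot 10^{11} - 9.0233 \cdot 10^{6} i$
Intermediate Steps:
$y{\left(B \right)} = - \frac{3}{10}$ ($y{\left(B \right)} = 3 \left(- \frac{1}{10}\right) = - \frac{3}{10}$)
$P{\left(U,X \right)} = U + \sqrt{U + X}$
$\left(P{\left(y{\left(-8 \right)},-370 \right)} - 296602\right) \left(-303693 - 165216\right) = \left(\left(- \frac{3}{10} + \sqrt{- \frac{3}{10} - 370}\right) - 296602\right) \left(-303693 - 165216\right) = \left(\left(- \frac{3}{10} + \sqrt{- \frac{3703}{10}}\right) - 296602\right) \left(-468909\right) = \left(\left(- \frac{3}{10} + \frac{23 i \sqrt{70}}{10}\right) - 296602\right) \left(-468909\right) = \left(- \frac{2966023}{10} + \frac{23 i \sqrt{70}}{10}\right) \left(-468909\right) = \frac{1390794878907}{10} - \frac{10784907 i \sqrt{70}}{10}$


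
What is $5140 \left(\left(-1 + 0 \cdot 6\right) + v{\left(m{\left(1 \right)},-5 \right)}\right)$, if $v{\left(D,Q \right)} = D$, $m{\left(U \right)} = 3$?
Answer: $10280$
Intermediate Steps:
$5140 \left(\left(-1 + 0 \cdot 6\right) + v{\left(m{\left(1 \right)},-5 \right)}\right) = 5140 \left(\left(-1 + 0 \cdot 6\right) + 3\right) = 5140 \left(\left(-1 + 0\right) + 3\right) = 5140 \left(-1 + 3\right) = 5140 \cdot 2 = 10280$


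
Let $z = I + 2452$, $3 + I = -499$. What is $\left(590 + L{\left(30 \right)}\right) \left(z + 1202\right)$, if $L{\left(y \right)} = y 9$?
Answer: $2710720$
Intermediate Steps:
$I = -502$ ($I = -3 - 499 = -502$)
$z = 1950$ ($z = -502 + 2452 = 1950$)
$L{\left(y \right)} = 9 y$
$\left(590 + L{\left(30 \right)}\right) \left(z + 1202\right) = \left(590 + 9 \cdot 30\right) \left(1950 + 1202\right) = \left(590 + 270\right) 3152 = 860 \cdot 3152 = 2710720$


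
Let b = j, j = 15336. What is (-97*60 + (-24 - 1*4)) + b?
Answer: 9488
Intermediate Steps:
b = 15336
(-97*60 + (-24 - 1*4)) + b = (-97*60 + (-24 - 1*4)) + 15336 = (-5820 + (-24 - 4)) + 15336 = (-5820 - 28) + 15336 = -5848 + 15336 = 9488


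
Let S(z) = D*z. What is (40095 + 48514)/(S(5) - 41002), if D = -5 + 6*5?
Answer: -88609/40877 ≈ -2.1677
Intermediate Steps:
D = 25 (D = -5 + 30 = 25)
S(z) = 25*z
(40095 + 48514)/(S(5) - 41002) = (40095 + 48514)/(25*5 - 41002) = 88609/(125 - 41002) = 88609/(-40877) = 88609*(-1/40877) = -88609/40877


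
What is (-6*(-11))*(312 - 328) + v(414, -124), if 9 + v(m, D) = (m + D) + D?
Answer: -899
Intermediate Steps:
v(m, D) = -9 + m + 2*D (v(m, D) = -9 + ((m + D) + D) = -9 + ((D + m) + D) = -9 + (m + 2*D) = -9 + m + 2*D)
(-6*(-11))*(312 - 328) + v(414, -124) = (-6*(-11))*(312 - 328) + (-9 + 414 + 2*(-124)) = 66*(-16) + (-9 + 414 - 248) = -1056 + 157 = -899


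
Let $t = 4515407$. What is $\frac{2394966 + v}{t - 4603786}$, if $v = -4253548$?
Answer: $\frac{1858582}{88379} \approx 21.03$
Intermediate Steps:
$\frac{2394966 + v}{t - 4603786} = \frac{2394966 - 4253548}{4515407 - 4603786} = - \frac{1858582}{-88379} = \left(-1858582\right) \left(- \frac{1}{88379}\right) = \frac{1858582}{88379}$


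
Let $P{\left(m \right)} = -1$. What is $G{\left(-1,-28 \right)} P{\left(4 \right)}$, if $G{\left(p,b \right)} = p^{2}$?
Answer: $-1$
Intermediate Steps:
$G{\left(-1,-28 \right)} P{\left(4 \right)} = \left(-1\right)^{2} \left(-1\right) = 1 \left(-1\right) = -1$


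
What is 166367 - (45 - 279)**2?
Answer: 111611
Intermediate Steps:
166367 - (45 - 279)**2 = 166367 - 1*(-234)**2 = 166367 - 1*54756 = 166367 - 54756 = 111611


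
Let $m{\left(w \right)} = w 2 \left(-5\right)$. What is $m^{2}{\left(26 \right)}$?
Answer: $67600$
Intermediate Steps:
$m{\left(w \right)} = - 10 w$ ($m{\left(w \right)} = 2 w \left(-5\right) = - 10 w$)
$m^{2}{\left(26 \right)} = \left(\left(-10\right) 26\right)^{2} = \left(-260\right)^{2} = 67600$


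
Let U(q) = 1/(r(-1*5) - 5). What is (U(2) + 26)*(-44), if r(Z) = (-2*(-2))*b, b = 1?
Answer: -1100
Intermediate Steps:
r(Z) = 4 (r(Z) = -2*(-2)*1 = 4*1 = 4)
U(q) = -1 (U(q) = 1/(4 - 5) = 1/(-1) = -1)
(U(2) + 26)*(-44) = (-1 + 26)*(-44) = 25*(-44) = -1100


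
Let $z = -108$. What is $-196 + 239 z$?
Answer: $-26008$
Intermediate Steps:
$-196 + 239 z = -196 + 239 \left(-108\right) = -196 - 25812 = -26008$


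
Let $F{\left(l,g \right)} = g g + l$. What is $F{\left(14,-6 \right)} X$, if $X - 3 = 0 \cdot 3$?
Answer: $150$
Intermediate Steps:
$F{\left(l,g \right)} = l + g^{2}$ ($F{\left(l,g \right)} = g^{2} + l = l + g^{2}$)
$X = 3$ ($X = 3 + 0 \cdot 3 = 3 + 0 = 3$)
$F{\left(14,-6 \right)} X = \left(14 + \left(-6\right)^{2}\right) 3 = \left(14 + 36\right) 3 = 50 \cdot 3 = 150$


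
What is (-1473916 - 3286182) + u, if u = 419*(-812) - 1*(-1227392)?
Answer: -3872934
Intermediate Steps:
u = 887164 (u = -340228 + 1227392 = 887164)
(-1473916 - 3286182) + u = (-1473916 - 3286182) + 887164 = -4760098 + 887164 = -3872934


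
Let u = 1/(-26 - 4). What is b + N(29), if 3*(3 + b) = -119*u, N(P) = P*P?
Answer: 75539/90 ≈ 839.32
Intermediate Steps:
N(P) = P**2
u = -1/30 (u = 1/(-30) = -1/30 ≈ -0.033333)
b = -151/90 (b = -3 + (-119*(-1/30))/3 = -3 + (1/3)*(119/30) = -3 + 119/90 = -151/90 ≈ -1.6778)
b + N(29) = -151/90 + 29**2 = -151/90 + 841 = 75539/90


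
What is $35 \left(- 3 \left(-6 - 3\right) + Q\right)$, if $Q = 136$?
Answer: $5705$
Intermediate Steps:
$35 \left(- 3 \left(-6 - 3\right) + Q\right) = 35 \left(- 3 \left(-6 - 3\right) + 136\right) = 35 \left(\left(-3\right) \left(-9\right) + 136\right) = 35 \left(27 + 136\right) = 35 \cdot 163 = 5705$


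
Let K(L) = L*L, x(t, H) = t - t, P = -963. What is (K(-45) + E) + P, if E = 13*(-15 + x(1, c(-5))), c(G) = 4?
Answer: 867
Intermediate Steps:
x(t, H) = 0
K(L) = L²
E = -195 (E = 13*(-15 + 0) = 13*(-15) = -195)
(K(-45) + E) + P = ((-45)² - 195) - 963 = (2025 - 195) - 963 = 1830 - 963 = 867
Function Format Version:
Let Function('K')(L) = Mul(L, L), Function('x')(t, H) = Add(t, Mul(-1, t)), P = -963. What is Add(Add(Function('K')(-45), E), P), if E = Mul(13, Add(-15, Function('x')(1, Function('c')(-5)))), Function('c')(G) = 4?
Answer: 867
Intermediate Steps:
Function('x')(t, H) = 0
Function('K')(L) = Pow(L, 2)
E = -195 (E = Mul(13, Add(-15, 0)) = Mul(13, -15) = -195)
Add(Add(Function('K')(-45), E), P) = Add(Add(Pow(-45, 2), -195), -963) = Add(Add(2025, -195), -963) = Add(1830, -963) = 867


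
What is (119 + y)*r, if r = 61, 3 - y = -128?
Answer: 15250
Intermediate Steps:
y = 131 (y = 3 - 1*(-128) = 3 + 128 = 131)
(119 + y)*r = (119 + 131)*61 = 250*61 = 15250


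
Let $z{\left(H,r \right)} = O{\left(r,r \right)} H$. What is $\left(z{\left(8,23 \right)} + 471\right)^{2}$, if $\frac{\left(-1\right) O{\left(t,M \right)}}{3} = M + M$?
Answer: $400689$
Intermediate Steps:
$O{\left(t,M \right)} = - 6 M$ ($O{\left(t,M \right)} = - 3 \left(M + M\right) = - 3 \cdot 2 M = - 6 M$)
$z{\left(H,r \right)} = - 6 H r$ ($z{\left(H,r \right)} = - 6 r H = - 6 H r$)
$\left(z{\left(8,23 \right)} + 471\right)^{2} = \left(\left(-6\right) 8 \cdot 23 + 471\right)^{2} = \left(-1104 + 471\right)^{2} = \left(-633\right)^{2} = 400689$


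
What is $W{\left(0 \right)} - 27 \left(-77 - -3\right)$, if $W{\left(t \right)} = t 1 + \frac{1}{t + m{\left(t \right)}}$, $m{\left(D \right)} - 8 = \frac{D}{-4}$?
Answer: $\frac{15985}{8} \approx 1998.1$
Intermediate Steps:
$m{\left(D \right)} = 8 - \frac{D}{4}$ ($m{\left(D \right)} = 8 + \frac{D}{-4} = 8 + D \left(- \frac{1}{4}\right) = 8 - \frac{D}{4}$)
$W{\left(t \right)} = t + \frac{1}{8 + \frac{3 t}{4}}$ ($W{\left(t \right)} = t 1 + \frac{1}{t - \left(-8 + \frac{t}{4}\right)} = t + \frac{1}{8 + \frac{3 t}{4}}$)
$W{\left(0 \right)} - 27 \left(-77 - -3\right) = \frac{4 + 3 \cdot 0^{2} + 32 \cdot 0}{32 + 3 \cdot 0} - 27 \left(-77 - -3\right) = \frac{4 + 3 \cdot 0 + 0}{32 + 0} - 27 \left(-77 + 3\right) = \frac{4 + 0 + 0}{32} - -1998 = \frac{1}{32} \cdot 4 + 1998 = \frac{1}{8} + 1998 = \frac{15985}{8}$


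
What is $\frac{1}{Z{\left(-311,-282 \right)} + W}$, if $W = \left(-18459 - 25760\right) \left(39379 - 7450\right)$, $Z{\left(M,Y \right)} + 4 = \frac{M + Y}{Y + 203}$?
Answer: $- \frac{79}{111537607352} \approx -7.0828 \cdot 10^{-10}$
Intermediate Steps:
$Z{\left(M,Y \right)} = -4 + \frac{M + Y}{203 + Y}$ ($Z{\left(M,Y \right)} = -4 + \frac{M + Y}{Y + 203} = -4 + \frac{M + Y}{203 + Y}$)
$W = -1411868451$ ($W = - 44219 \left(39379 + \left(-20282 + 12832\right)\right) = - 44219 \left(39379 - 7450\right) = \left(-44219\right) 31929 = -1411868451$)
$\frac{1}{Z{\left(-311,-282 \right)} + W} = \frac{1}{\frac{-812 - 311 - -846}{203 - 282} - 1411868451} = \frac{1}{\frac{-812 - 311 + 846}{-79} - 1411868451} = \frac{1}{\left(- \frac{1}{79}\right) \left(-277\right) - 1411868451} = \frac{1}{\frac{277}{79} - 1411868451} = \frac{1}{- \frac{111537607352}{79}} = - \frac{79}{111537607352}$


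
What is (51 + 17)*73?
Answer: 4964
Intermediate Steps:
(51 + 17)*73 = 68*73 = 4964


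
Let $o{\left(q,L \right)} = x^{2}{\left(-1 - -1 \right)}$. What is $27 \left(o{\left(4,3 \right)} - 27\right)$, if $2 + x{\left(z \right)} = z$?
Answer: $-621$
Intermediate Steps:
$x{\left(z \right)} = -2 + z$
$o{\left(q,L \right)} = 4$ ($o{\left(q,L \right)} = \left(-2 - 0\right)^{2} = \left(-2 + \left(-1 + 1\right)\right)^{2} = \left(-2 + 0\right)^{2} = \left(-2\right)^{2} = 4$)
$27 \left(o{\left(4,3 \right)} - 27\right) = 27 \left(4 - 27\right) = 27 \left(-23\right) = -621$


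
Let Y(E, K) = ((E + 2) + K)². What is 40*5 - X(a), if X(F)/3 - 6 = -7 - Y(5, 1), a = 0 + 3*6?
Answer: 395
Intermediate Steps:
Y(E, K) = (2 + E + K)² (Y(E, K) = ((2 + E) + K)² = (2 + E + K)²)
a = 18 (a = 0 + 18 = 18)
X(F) = -195 (X(F) = 18 + 3*(-7 - (2 + 5 + 1)²) = 18 + 3*(-7 - 1*8²) = 18 + 3*(-7 - 1*64) = 18 + 3*(-7 - 64) = 18 + 3*(-71) = 18 - 213 = -195)
40*5 - X(a) = 40*5 - 1*(-195) = 200 + 195 = 395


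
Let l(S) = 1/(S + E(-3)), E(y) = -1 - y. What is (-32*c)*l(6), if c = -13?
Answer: 52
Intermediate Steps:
l(S) = 1/(2 + S) (l(S) = 1/(S + (-1 - 1*(-3))) = 1/(S + (-1 + 3)) = 1/(S + 2) = 1/(2 + S))
(-32*c)*l(6) = (-32*(-13))/(2 + 6) = 416/8 = 416*(1/8) = 52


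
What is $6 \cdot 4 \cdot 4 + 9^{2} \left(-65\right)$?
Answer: $-5169$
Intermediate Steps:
$6 \cdot 4 \cdot 4 + 9^{2} \left(-65\right) = 24 \cdot 4 + 81 \left(-65\right) = 96 - 5265 = -5169$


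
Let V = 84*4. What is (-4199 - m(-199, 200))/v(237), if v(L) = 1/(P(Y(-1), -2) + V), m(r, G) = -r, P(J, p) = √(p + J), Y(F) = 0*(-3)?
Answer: -1477728 - 4398*I*√2 ≈ -1.4777e+6 - 6219.7*I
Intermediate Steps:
Y(F) = 0
P(J, p) = √(J + p)
V = 336
v(L) = 1/(336 + I*√2) (v(L) = 1/(√(0 - 2) + 336) = 1/(√(-2) + 336) = 1/(I*√2 + 336) = 1/(336 + I*√2))
(-4199 - m(-199, 200))/v(237) = (-4199 - (-1)*(-199))/(168/56449 - I*√2/112898) = (-4199 - 1*199)/(168/56449 - I*√2/112898) = (-4199 - 199)/(168/56449 - I*√2/112898) = -4398/(168/56449 - I*√2/112898)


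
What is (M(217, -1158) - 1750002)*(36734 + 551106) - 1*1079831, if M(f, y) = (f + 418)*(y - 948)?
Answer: -1814846565911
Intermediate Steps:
M(f, y) = (-948 + y)*(418 + f) (M(f, y) = (418 + f)*(-948 + y) = (-948 + y)*(418 + f))
(M(217, -1158) - 1750002)*(36734 + 551106) - 1*1079831 = ((-396264 - 948*217 + 418*(-1158) + 217*(-1158)) - 1750002)*(36734 + 551106) - 1*1079831 = ((-396264 - 205716 - 484044 - 251286) - 1750002)*587840 - 1079831 = (-1337310 - 1750002)*587840 - 1079831 = -3087312*587840 - 1079831 = -1814845486080 - 1079831 = -1814846565911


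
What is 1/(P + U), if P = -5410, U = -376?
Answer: -1/5786 ≈ -0.00017283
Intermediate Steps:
1/(P + U) = 1/(-5410 - 376) = 1/(-5786) = -1/5786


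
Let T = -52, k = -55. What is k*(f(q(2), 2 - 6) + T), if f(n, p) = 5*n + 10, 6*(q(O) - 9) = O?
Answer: -770/3 ≈ -256.67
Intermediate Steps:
q(O) = 9 + O/6
f(n, p) = 10 + 5*n
k*(f(q(2), 2 - 6) + T) = -55*((10 + 5*(9 + (1/6)*2)) - 52) = -55*((10 + 5*(9 + 1/3)) - 52) = -55*((10 + 5*(28/3)) - 52) = -55*((10 + 140/3) - 52) = -55*(170/3 - 52) = -55*14/3 = -770/3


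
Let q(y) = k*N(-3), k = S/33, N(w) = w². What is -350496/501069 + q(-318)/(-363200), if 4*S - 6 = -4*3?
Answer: -933532909593/1334580579200 ≈ -0.69950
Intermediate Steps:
S = -3/2 (S = 3/2 + (-4*3)/4 = 3/2 + (¼)*(-12) = 3/2 - 3 = -3/2 ≈ -1.5000)
k = -1/22 (k = -3/2/33 = -3/2*1/33 = -1/22 ≈ -0.045455)
q(y) = -9/22 (q(y) = -1/22*(-3)² = -1/22*9 = -9/22)
-350496/501069 + q(-318)/(-363200) = -350496/501069 - 9/22/(-363200) = -350496*1/501069 - 9/22*(-1/363200) = -116832/167023 + 9/7990400 = -933532909593/1334580579200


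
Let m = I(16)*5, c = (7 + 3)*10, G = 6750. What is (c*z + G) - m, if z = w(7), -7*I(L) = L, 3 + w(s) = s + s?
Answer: 55030/7 ≈ 7861.4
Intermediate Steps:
w(s) = -3 + 2*s (w(s) = -3 + (s + s) = -3 + 2*s)
I(L) = -L/7
z = 11 (z = -3 + 2*7 = -3 + 14 = 11)
c = 100 (c = 10*10 = 100)
m = -80/7 (m = -1/7*16*5 = -16/7*5 = -80/7 ≈ -11.429)
(c*z + G) - m = (100*11 + 6750) - 1*(-80/7) = (1100 + 6750) + 80/7 = 7850 + 80/7 = 55030/7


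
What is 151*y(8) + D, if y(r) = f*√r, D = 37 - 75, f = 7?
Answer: -38 + 2114*√2 ≈ 2951.6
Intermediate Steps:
D = -38
y(r) = 7*√r
151*y(8) + D = 151*(7*√8) - 38 = 151*(7*(2*√2)) - 38 = 151*(14*√2) - 38 = 2114*√2 - 38 = -38 + 2114*√2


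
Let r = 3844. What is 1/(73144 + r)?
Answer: 1/76988 ≈ 1.2989e-5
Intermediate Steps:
1/(73144 + r) = 1/(73144 + 3844) = 1/76988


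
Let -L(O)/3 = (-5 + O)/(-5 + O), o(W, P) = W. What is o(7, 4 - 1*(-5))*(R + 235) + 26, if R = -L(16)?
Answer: 1692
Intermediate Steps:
L(O) = -3 (L(O) = -3*(-5 + O)/(-5 + O) = -3*1 = -3)
R = 3 (R = -1*(-3) = 3)
o(7, 4 - 1*(-5))*(R + 235) + 26 = 7*(3 + 235) + 26 = 7*238 + 26 = 1666 + 26 = 1692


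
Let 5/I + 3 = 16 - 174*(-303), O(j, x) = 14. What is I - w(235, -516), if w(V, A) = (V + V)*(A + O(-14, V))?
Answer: 2488459181/10547 ≈ 2.3594e+5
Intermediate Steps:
w(V, A) = 2*V*(14 + A) (w(V, A) = (V + V)*(A + 14) = (2*V)*(14 + A) = 2*V*(14 + A))
I = 1/10547 (I = 5/(-3 + (16 - 174*(-303))) = 5/(-3 + (16 + 52722)) = 5/(-3 + 52738) = 5/52735 = 5*(1/52735) = 1/10547 ≈ 9.4814e-5)
I - w(235, -516) = 1/10547 - 2*235*(14 - 516) = 1/10547 - 2*235*(-502) = 1/10547 - 1*(-235940) = 1/10547 + 235940 = 2488459181/10547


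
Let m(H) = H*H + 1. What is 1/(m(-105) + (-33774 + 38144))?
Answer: 1/15396 ≈ 6.4952e-5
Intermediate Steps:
m(H) = 1 + H² (m(H) = H² + 1 = 1 + H²)
1/(m(-105) + (-33774 + 38144)) = 1/((1 + (-105)²) + (-33774 + 38144)) = 1/((1 + 11025) + 4370) = 1/(11026 + 4370) = 1/15396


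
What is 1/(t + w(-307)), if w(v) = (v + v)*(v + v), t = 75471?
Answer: 1/452467 ≈ 2.2101e-6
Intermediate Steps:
w(v) = 4*v² (w(v) = (2*v)*(2*v) = 4*v²)
1/(t + w(-307)) = 1/(75471 + 4*(-307)²) = 1/(75471 + 4*94249) = 1/(75471 + 376996) = 1/452467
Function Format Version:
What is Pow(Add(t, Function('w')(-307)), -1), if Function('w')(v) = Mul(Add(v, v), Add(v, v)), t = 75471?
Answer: Rational(1, 452467) ≈ 2.2101e-6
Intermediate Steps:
Function('w')(v) = Mul(4, Pow(v, 2)) (Function('w')(v) = Mul(Mul(2, v), Mul(2, v)) = Mul(4, Pow(v, 2)))
Pow(Add(t, Function('w')(-307)), -1) = Pow(Add(75471, Mul(4, Pow(-307, 2))), -1) = Pow(Add(75471, Mul(4, 94249)), -1) = Pow(Add(75471, 376996), -1) = Pow(452467, -1) = Rational(1, 452467)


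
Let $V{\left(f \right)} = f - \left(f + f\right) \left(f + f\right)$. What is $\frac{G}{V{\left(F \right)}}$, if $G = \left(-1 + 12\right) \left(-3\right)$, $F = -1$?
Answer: $\frac{33}{5} \approx 6.6$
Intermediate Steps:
$V{\left(f \right)} = f - 4 f^{2}$ ($V{\left(f \right)} = f - 2 f 2 f = f - 4 f^{2}$)
$G = -33$ ($G = 11 \left(-3\right) = -33$)
$\frac{G}{V{\left(F \right)}} = - \frac{33}{\left(-1\right) \left(1 - -4\right)} = - \frac{33}{\left(-1\right) \left(1 + 4\right)} = - \frac{33}{\left(-1\right) 5} = - \frac{33}{-5} = \left(-33\right) \left(- \frac{1}{5}\right) = \frac{33}{5}$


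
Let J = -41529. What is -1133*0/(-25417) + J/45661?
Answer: -41529/45661 ≈ -0.90951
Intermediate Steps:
-1133*0/(-25417) + J/45661 = -1133*0/(-25417) - 41529/45661 = 0*(-1/25417) - 41529*1/45661 = 0 - 41529/45661 = -41529/45661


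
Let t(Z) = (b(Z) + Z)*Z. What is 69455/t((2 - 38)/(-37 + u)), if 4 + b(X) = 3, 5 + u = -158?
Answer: -173637500/369 ≈ -4.7056e+5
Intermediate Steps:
u = -163 (u = -5 - 158 = -163)
b(X) = -1 (b(X) = -4 + 3 = -1)
t(Z) = Z*(-1 + Z) (t(Z) = (-1 + Z)*Z = Z*(-1 + Z))
69455/t((2 - 38)/(-37 + u)) = 69455/((((2 - 38)/(-37 - 163))*(-1 + (2 - 38)/(-37 - 163)))) = 69455/(((-36/(-200))*(-1 - 36/(-200)))) = 69455/(((-36*(-1/200))*(-1 - 36*(-1/200)))) = 69455/((9*(-1 + 9/50)/50)) = 69455/(((9/50)*(-41/50))) = 69455/(-369/2500) = 69455*(-2500/369) = -173637500/369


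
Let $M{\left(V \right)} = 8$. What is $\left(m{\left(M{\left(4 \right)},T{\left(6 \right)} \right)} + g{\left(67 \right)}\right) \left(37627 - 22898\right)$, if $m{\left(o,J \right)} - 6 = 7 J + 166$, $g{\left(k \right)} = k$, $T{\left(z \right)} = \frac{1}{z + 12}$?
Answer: $\frac{63467261}{18} \approx 3.526 \cdot 10^{6}$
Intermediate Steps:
$T{\left(z \right)} = \frac{1}{12 + z}$
$m{\left(o,J \right)} = 172 + 7 J$ ($m{\left(o,J \right)} = 6 + \left(7 J + 166\right) = 6 + \left(166 + 7 J\right) = 172 + 7 J$)
$\left(m{\left(M{\left(4 \right)},T{\left(6 \right)} \right)} + g{\left(67 \right)}\right) \left(37627 - 22898\right) = \left(\left(172 + \frac{7}{12 + 6}\right) + 67\right) \left(37627 - 22898\right) = \left(\left(172 + \frac{7}{18}\right) + 67\right) 14729 = \left(\frac{3103}{18} + 67\right) 14729 = \frac{4309}{18} \cdot 14729 = \frac{63467261}{18}$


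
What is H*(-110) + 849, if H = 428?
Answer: -46231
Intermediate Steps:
H*(-110) + 849 = 428*(-110) + 849 = -47080 + 849 = -46231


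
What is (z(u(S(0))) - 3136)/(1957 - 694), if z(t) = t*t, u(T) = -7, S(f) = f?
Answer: -1029/421 ≈ -2.4442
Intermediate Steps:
z(t) = t**2
(z(u(S(0))) - 3136)/(1957 - 694) = ((-7)**2 - 3136)/(1957 - 694) = (49 - 3136)/1263 = -3087*1/1263 = -1029/421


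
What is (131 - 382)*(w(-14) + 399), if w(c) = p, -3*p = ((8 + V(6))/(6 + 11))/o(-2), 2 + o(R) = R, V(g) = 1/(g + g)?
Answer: -245189099/2448 ≈ -1.0016e+5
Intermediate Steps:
V(g) = 1/(2*g)
o(R) = -2 + R
p = 97/2448 (p = -(8 + (½)/6)/(6 + 11)/(3*(-2 - 2)) = -(8 + (½)*(⅙))/17/(3*(-4)) = -(8 + 1/12)*(1/17)*(-1)/(3*4) = -(97/12)*(1/17)*(-1)/(3*4) = -97*(-1)/(612*4) = -⅓*(-97/816) = 97/2448 ≈ 0.039624)
w(c) = 97/2448
(131 - 382)*(w(-14) + 399) = (131 - 382)*(97/2448 + 399) = -251*976849/2448 = -245189099/2448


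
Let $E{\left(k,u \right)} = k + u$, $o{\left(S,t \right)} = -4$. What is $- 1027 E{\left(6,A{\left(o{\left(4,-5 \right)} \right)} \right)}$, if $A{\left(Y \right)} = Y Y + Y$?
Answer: $-18486$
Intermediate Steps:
$A{\left(Y \right)} = Y + Y^{2}$ ($A{\left(Y \right)} = Y^{2} + Y = Y + Y^{2}$)
$- 1027 E{\left(6,A{\left(o{\left(4,-5 \right)} \right)} \right)} = - 1027 \left(6 - 4 \left(1 - 4\right)\right) = - 1027 \left(6 - -12\right) = - 1027 \left(6 + 12\right) = \left(-1027\right) 18 = -18486$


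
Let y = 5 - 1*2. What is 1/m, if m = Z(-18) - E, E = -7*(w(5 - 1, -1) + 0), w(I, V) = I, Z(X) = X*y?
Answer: -1/26 ≈ -0.038462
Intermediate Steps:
y = 3 (y = 5 - 2 = 3)
Z(X) = 3*X (Z(X) = X*3 = 3*X)
E = -28 (E = -7*((5 - 1) + 0) = -7*(4 + 0) = -7*4 = -28)
m = -26 (m = 3*(-18) - 1*(-28) = -54 + 28 = -26)
1/m = 1/(-26) = -1/26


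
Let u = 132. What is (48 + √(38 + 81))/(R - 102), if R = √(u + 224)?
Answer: -153/314 - 51*√119/5024 - 3*√89/314 - √10591/5024 ≈ -0.70862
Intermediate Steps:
R = 2*√89 (R = √(132 + 224) = √356 = 2*√89 ≈ 18.868)
(48 + √(38 + 81))/(R - 102) = (48 + √(38 + 81))/(2*√89 - 102) = (48 + √119)/(-102 + 2*√89)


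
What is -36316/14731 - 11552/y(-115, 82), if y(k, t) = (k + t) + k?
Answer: 41199436/545047 ≈ 75.589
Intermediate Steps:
y(k, t) = t + 2*k
-36316/14731 - 11552/y(-115, 82) = -36316/14731 - 11552/(82 + 2*(-115)) = -36316*1/14731 - 11552/(82 - 230) = -36316/14731 - 11552/(-148) = -36316/14731 - 11552*(-1/148) = -36316/14731 + 2888/37 = 41199436/545047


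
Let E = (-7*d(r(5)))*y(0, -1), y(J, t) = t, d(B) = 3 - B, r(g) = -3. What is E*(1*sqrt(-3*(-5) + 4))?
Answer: 42*sqrt(19) ≈ 183.07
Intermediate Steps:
E = 42 (E = -7*(3 - 1*(-3))*(-1) = -7*(3 + 3)*(-1) = -7*6*(-1) = -42*(-1) = 42)
E*(1*sqrt(-3*(-5) + 4)) = 42*(1*sqrt(-3*(-5) + 4)) = 42*(1*sqrt(15 + 4)) = 42*(1*sqrt(19)) = 42*sqrt(19)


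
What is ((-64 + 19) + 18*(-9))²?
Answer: 42849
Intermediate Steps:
((-64 + 19) + 18*(-9))² = (-45 - 162)² = (-207)² = 42849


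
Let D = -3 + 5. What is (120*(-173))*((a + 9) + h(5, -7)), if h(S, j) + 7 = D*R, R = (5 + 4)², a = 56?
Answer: -4567200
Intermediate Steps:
R = 81 (R = 9² = 81)
D = 2
h(S, j) = 155 (h(S, j) = -7 + 2*81 = -7 + 162 = 155)
(120*(-173))*((a + 9) + h(5, -7)) = (120*(-173))*((56 + 9) + 155) = -20760*(65 + 155) = -20760*220 = -4567200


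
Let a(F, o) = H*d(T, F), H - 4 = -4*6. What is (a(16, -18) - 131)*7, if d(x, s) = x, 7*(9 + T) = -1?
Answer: 363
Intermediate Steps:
T = -64/7 (T = -9 + (⅐)*(-1) = -9 - ⅐ = -64/7 ≈ -9.1429)
H = -20 (H = 4 - 4*6 = 4 - 24 = -20)
a(F, o) = 1280/7 (a(F, o) = -20*(-64/7) = 1280/7)
(a(16, -18) - 131)*7 = (1280/7 - 131)*7 = (363/7)*7 = 363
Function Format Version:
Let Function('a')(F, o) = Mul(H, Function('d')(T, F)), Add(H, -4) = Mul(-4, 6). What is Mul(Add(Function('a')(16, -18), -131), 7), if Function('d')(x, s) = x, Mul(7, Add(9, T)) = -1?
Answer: 363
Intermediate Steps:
T = Rational(-64, 7) (T = Add(-9, Mul(Rational(1, 7), -1)) = Add(-9, Rational(-1, 7)) = Rational(-64, 7) ≈ -9.1429)
H = -20 (H = Add(4, Mul(-4, 6)) = Add(4, -24) = -20)
Function('a')(F, o) = Rational(1280, 7) (Function('a')(F, o) = Mul(-20, Rational(-64, 7)) = Rational(1280, 7))
Mul(Add(Function('a')(16, -18), -131), 7) = Mul(Add(Rational(1280, 7), -131), 7) = Mul(Rational(363, 7), 7) = 363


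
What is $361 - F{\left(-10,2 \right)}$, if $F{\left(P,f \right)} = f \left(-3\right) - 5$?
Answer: $372$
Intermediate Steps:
$F{\left(P,f \right)} = -5 - 3 f$ ($F{\left(P,f \right)} = - 3 f - 5 = -5 - 3 f$)
$361 - F{\left(-10,2 \right)} = 361 - \left(-5 - 6\right) = 361 - -11 = 361 + 11 = 372$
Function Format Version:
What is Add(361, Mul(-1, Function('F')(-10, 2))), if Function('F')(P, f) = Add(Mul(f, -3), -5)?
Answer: 372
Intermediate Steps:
Function('F')(P, f) = Add(-5, Mul(-3, f)) (Function('F')(P, f) = Add(Mul(-3, f), -5) = Add(-5, Mul(-3, f)))
Add(361, Mul(-1, Function('F')(-10, 2))) = Add(361, Mul(-1, Add(-5, Mul(-3, 2)))) = Add(361, Mul(-1, Add(-5, -6))) = Add(361, Mul(-1, -11)) = Add(361, 11) = 372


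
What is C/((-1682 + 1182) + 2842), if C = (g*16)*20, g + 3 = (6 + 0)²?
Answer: 5280/1171 ≈ 4.5090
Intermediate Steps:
g = 33 (g = -3 + (6 + 0)² = -3 + 6² = -3 + 36 = 33)
C = 10560 (C = (33*16)*20 = 528*20 = 10560)
C/((-1682 + 1182) + 2842) = 10560/((-1682 + 1182) + 2842) = 10560/(-500 + 2842) = 10560/2342 = 10560*(1/2342) = 5280/1171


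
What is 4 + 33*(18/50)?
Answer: 397/25 ≈ 15.880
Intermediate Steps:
4 + 33*(18/50) = 4 + 33*(18*(1/50)) = 4 + 33*(9/25) = 4 + 297/25 = 397/25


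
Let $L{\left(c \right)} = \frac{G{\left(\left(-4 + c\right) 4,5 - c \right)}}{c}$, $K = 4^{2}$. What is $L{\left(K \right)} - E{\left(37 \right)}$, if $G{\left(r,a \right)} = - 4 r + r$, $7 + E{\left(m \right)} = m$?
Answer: $-39$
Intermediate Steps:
$E{\left(m \right)} = -7 + m$
$G{\left(r,a \right)} = - 3 r$
$K = 16$
$L{\left(c \right)} = \frac{48 - 12 c}{c}$ ($L{\left(c \right)} = \frac{\left(-3\right) \left(-4 + c\right) 4}{c} = \frac{\left(-3\right) \left(-16 + 4 c\right)}{c} = \frac{48 - 12 c}{c}$)
$L{\left(K \right)} - E{\left(37 \right)} = \left(-12 + \frac{48}{16}\right) - \left(-7 + 37\right) = \left(-12 + 48 \cdot \frac{1}{16}\right) - 30 = \left(-12 + 3\right) - 30 = -9 - 30 = -39$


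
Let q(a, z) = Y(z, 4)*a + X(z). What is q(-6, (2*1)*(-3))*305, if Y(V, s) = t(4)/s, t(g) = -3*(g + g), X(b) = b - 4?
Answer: 7930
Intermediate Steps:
X(b) = -4 + b
t(g) = -6*g
Y(V, s) = -24/s (Y(V, s) = (-6*4)/s = -24/s)
q(a, z) = -4 + z - 6*a (q(a, z) = (-24/4)*a + (-4 + z) = (-24*¼)*a + (-4 + z) = -6*a + (-4 + z) = -4 + z - 6*a)
q(-6, (2*1)*(-3))*305 = (-4 + (2*1)*(-3) - 6*(-6))*305 = (-4 + 2*(-3) + 36)*305 = (-4 - 6 + 36)*305 = 26*305 = 7930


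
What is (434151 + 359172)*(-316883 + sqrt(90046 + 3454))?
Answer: -251390572209 + 7933230*sqrt(935) ≈ -2.5115e+11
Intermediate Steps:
(434151 + 359172)*(-316883 + sqrt(90046 + 3454)) = 793323*(-316883 + sqrt(93500)) = 793323*(-316883 + 10*sqrt(935)) = -251390572209 + 7933230*sqrt(935)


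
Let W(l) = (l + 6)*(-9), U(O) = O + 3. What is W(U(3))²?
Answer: 11664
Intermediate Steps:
U(O) = 3 + O
W(l) = -54 - 9*l (W(l) = (6 + l)*(-9) = -54 - 9*l)
W(U(3))² = (-54 - 9*(3 + 3))² = (-54 - 9*6)² = (-54 - 54)² = (-108)² = 11664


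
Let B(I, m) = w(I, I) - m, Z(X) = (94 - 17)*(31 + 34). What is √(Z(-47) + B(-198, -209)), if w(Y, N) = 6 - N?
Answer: 3*√602 ≈ 73.607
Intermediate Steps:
Z(X) = 5005 (Z(X) = 77*65 = 5005)
B(I, m) = 6 - I - m (B(I, m) = (6 - I) - m = 6 - I - m)
√(Z(-47) + B(-198, -209)) = √(5005 + (6 - 1*(-198) - 1*(-209))) = √(5005 + (6 + 198 + 209)) = √(5005 + 413) = √5418 = 3*√602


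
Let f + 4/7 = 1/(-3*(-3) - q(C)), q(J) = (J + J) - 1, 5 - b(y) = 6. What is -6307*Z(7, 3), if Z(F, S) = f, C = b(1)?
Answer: 36941/12 ≈ 3078.4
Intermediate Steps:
b(y) = -1 (b(y) = 5 - 1*6 = 5 - 6 = -1)
C = -1
q(J) = -1 + 2*J (q(J) = 2*J - 1 = -1 + 2*J)
f = -41/84 (f = -4/7 + 1/(-3*(-3) - (-1 + 2*(-1))) = -4/7 + 1/(9 - (-1 - 2)) = -4/7 + 1/(9 - 1*(-3)) = -4/7 + 1/(9 + 3) = -4/7 + 1/12 = -41/84 ≈ -0.48810)
Z(F, S) = -41/84
-6307*Z(7, 3) = -6307*(-41/84) = 36941/12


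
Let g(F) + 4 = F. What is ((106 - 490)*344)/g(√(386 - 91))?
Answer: -176128/93 - 44032*√295/93 ≈ -10026.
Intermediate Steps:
g(F) = -4 + F
((106 - 490)*344)/g(√(386 - 91)) = ((106 - 490)*344)/(-4 + √(386 - 91)) = (-384*344)/(-4 + √295) = -132096/(-4 + √295)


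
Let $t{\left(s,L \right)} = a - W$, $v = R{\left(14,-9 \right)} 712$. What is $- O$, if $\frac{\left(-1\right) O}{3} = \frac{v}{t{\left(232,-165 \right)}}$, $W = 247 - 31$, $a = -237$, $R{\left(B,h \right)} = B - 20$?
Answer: $\frac{4272}{151} \approx 28.291$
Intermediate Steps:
$R{\left(B,h \right)} = -20 + B$
$W = 216$
$v = -4272$ ($v = \left(-20 + 14\right) 712 = \left(-6\right) 712 = -4272$)
$t{\left(s,L \right)} = -453$ ($t{\left(s,L \right)} = -237 - 216 = -453$)
$O = - \frac{4272}{151}$ ($O = - 3 \left(- \frac{4272}{-453}\right) = - 3 \left(\left(-4272\right) \left(- \frac{1}{453}\right)\right) = \left(-3\right) \frac{1424}{151} = - \frac{4272}{151} \approx -28.291$)
$- O = \left(-1\right) \left(- \frac{4272}{151}\right) = \frac{4272}{151}$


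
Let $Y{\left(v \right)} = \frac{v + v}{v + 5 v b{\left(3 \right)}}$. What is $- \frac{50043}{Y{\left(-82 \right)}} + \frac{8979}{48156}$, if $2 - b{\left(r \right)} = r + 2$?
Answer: $\frac{5623034645}{16052} \approx 3.503 \cdot 10^{5}$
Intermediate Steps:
$b{\left(r \right)} = - r$ ($b{\left(r \right)} = 2 - \left(r + 2\right) = 2 - \left(2 + r\right) = - r$)
$Y{\left(v \right)} = - \frac{1}{7}$ ($Y{\left(v \right)} = \frac{v + v}{v + 5 v \left(\left(-1\right) 3\right)} = \frac{2 v}{v + 5 v \left(-3\right)} = \frac{2 v}{v - 15 v} = \frac{2 v}{\left(-14\right) v} = 2 v \left(- \frac{1}{14 v}\right) = - \frac{1}{7}$)
$- \frac{50043}{Y{\left(-82 \right)}} + \frac{8979}{48156} = - \frac{50043}{- \frac{1}{7}} + \frac{8979}{48156} = \left(-50043\right) \left(-7\right) + 8979 \cdot \frac{1}{48156} = 350301 + \frac{2993}{16052} = \frac{5623034645}{16052}$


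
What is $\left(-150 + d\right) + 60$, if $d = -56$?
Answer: $-146$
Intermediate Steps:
$\left(-150 + d\right) + 60 = \left(-150 - 56\right) + 60 = -206 + 60 = -146$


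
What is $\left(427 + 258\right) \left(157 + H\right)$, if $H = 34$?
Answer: $130835$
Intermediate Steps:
$\left(427 + 258\right) \left(157 + H\right) = \left(427 + 258\right) \left(157 + 34\right) = 685 \cdot 191 = 130835$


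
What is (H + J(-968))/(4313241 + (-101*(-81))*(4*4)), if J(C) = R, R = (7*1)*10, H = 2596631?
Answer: 865567/1481379 ≈ 0.58430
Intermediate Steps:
R = 70 (R = 7*10 = 70)
J(C) = 70
(H + J(-968))/(4313241 + (-101*(-81))*(4*4)) = (2596631 + 70)/(4313241 + (-101*(-81))*(4*4)) = 2596701/(4313241 + 8181*16) = 2596701/(4313241 + 130896) = 2596701/4444137 = 2596701*(1/4444137) = 865567/1481379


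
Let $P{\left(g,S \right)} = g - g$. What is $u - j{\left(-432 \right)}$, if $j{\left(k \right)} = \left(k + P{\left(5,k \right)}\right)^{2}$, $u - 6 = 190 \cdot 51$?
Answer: $-176928$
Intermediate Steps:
$u = 9696$ ($u = 6 + 190 \cdot 51 = 6 + 9690 = 9696$)
$P{\left(g,S \right)} = 0$
$j{\left(k \right)} = k^{2}$ ($j{\left(k \right)} = \left(k + 0\right)^{2} = k^{2}$)
$u - j{\left(-432 \right)} = 9696 - \left(-432\right)^{2} = 9696 - 186624 = -176928$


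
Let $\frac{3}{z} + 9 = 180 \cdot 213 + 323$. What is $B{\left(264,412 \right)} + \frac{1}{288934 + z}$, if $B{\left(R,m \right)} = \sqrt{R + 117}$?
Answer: $\frac{38654}{11168454839} + \sqrt{381} \approx 19.519$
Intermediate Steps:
$z = \frac{3}{38654}$ ($z = \frac{3}{-9 + \left(180 \cdot 213 + 323\right)} = \frac{3}{-9 + \left(38340 + 323\right)} = \frac{3}{-9 + 38663} = \frac{3}{38654} \approx 7.7612 \cdot 10^{-5}$)
$B{\left(R,m \right)} = \sqrt{117 + R}$
$B{\left(264,412 \right)} + \frac{1}{288934 + z} = \sqrt{117 + 264} + \frac{1}{288934 + \frac{3}{38654}} = \sqrt{381} + \frac{1}{\frac{11168454839}{38654}} = \sqrt{381} + \frac{38654}{11168454839} = \frac{38654}{11168454839} + \sqrt{381}$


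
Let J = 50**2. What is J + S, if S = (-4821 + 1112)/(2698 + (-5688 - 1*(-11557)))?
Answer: 21413791/8567 ≈ 2499.6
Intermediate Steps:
J = 2500
S = -3709/8567 (S = -3709/(2698 + (-5688 + 11557)) = -3709/(2698 + 5869) = -3709/8567 ≈ -0.43294)
J + S = 2500 - 3709/8567 = 21413791/8567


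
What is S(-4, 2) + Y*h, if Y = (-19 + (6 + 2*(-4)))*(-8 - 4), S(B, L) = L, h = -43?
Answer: -10834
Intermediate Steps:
Y = 252 (Y = (-19 + (6 - 8))*(-12) = (-19 - 2)*(-12) = -21*(-12) = 252)
S(-4, 2) + Y*h = 2 + 252*(-43) = 2 - 10836 = -10834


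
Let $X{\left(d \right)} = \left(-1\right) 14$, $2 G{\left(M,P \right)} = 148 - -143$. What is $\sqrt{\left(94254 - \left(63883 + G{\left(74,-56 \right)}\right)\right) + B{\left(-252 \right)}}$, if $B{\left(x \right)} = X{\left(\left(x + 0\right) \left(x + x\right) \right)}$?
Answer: $\frac{\sqrt{120846}}{2} \approx 173.81$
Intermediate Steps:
$G{\left(M,P \right)} = \frac{291}{2}$ ($G{\left(M,P \right)} = \frac{148 - -143}{2} = \frac{148 + 143}{2} = \frac{1}{2} \cdot 291 = \frac{291}{2}$)
$X{\left(d \right)} = -14$
$B{\left(x \right)} = -14$
$\sqrt{\left(94254 - \left(63883 + G{\left(74,-56 \right)}\right)\right) + B{\left(-252 \right)}} = \sqrt{\left(94254 - \left(63883 + \frac{291}{2}\right)\right) - 14} = \sqrt{\left(94254 - \frac{128057}{2}\right) - 14} = \sqrt{\frac{60451}{2} - 14} = \sqrt{\frac{60423}{2}} = \frac{\sqrt{120846}}{2}$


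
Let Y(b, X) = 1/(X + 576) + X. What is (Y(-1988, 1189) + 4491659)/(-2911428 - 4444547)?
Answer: -7929876721/12983295875 ≈ -0.61077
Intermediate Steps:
Y(b, X) = X + 1/(576 + X) (Y(b, X) = 1/(576 + X) + X = X + 1/(576 + X))
(Y(-1988, 1189) + 4491659)/(-2911428 - 4444547) = ((1 + 1189² + 576*1189)/(576 + 1189) + 4491659)/(-2911428 - 4444547) = ((1 + 1413721 + 684864)/1765 + 4491659)/(-7355975) = ((1/1765)*2098586 + 4491659)*(-1/7355975) = (2098586/1765 + 4491659)*(-1/7355975) = (7929876721/1765)*(-1/7355975) = -7929876721/12983295875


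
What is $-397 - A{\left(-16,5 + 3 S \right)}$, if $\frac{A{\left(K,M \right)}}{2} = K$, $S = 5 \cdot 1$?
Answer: $-365$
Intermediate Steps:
$S = 5$
$A{\left(K,M \right)} = 2 K$
$-397 - A{\left(-16,5 + 3 S \right)} = -397 - 2 \left(-16\right) = -397 - -32 = -397 + 32 = -365$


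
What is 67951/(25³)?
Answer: 67951/15625 ≈ 4.3489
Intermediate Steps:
67951/(25³) = 67951/15625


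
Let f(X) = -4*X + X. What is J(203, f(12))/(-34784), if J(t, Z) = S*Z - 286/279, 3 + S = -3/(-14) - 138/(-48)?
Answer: 16559/135866304 ≈ 0.00012188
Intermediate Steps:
f(X) = -3*X
S = 5/56 (S = -3 + (-3/(-14) - 138/(-48)) = -3 + (-3*(-1/14) - 138*(-1/48)) = -3 + (3/14 + 23/8) = -3 + 173/56 = 5/56 ≈ 0.089286)
J(t, Z) = -286/279 + 5*Z/56 (J(t, Z) = 5*Z/56 - 286/279 = -286/279 + 5*Z/56)
J(203, f(12))/(-34784) = (-286/279 + 5*(-3*12)/56)/(-34784) = (-286/279 + (5/56)*(-36))*(-1/34784) = (-286/279 - 45/14)*(-1/34784) = -16559/3906*(-1/34784) = 16559/135866304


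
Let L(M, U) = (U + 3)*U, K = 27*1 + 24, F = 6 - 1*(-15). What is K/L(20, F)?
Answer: 17/168 ≈ 0.10119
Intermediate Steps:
F = 21 (F = 6 + 15 = 21)
K = 51 (K = 27 + 24 = 51)
L(M, U) = U*(3 + U) (L(M, U) = (3 + U)*U = U*(3 + U))
K/L(20, F) = 51/((21*(3 + 21))) = 51/((21*24)) = 51/504 = 51*(1/504) = 17/168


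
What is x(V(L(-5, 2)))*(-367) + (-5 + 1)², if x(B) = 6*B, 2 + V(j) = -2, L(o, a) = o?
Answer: 8824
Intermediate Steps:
V(j) = -4 (V(j) = -2 - 2 = -4)
x(V(L(-5, 2)))*(-367) + (-5 + 1)² = (6*(-4))*(-367) + (-5 + 1)² = -24*(-367) + (-4)² = 8808 + 16 = 8824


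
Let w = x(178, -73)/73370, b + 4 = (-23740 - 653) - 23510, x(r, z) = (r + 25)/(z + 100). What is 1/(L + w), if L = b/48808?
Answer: -1667037240/1636092757 ≈ -1.0189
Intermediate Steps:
x(r, z) = (25 + r)/(100 + z)
b = -47907 (b = -4 + ((-23740 - 653) - 23510) = -4 + (-24393 - 23510) = -4 - 47903 = -47907)
w = 7/68310 (w = ((25 + 178)/(100 - 73))/73370 = (203/27)*(1/73370) = 7/68310 ≈ 0.00010247)
L = -47907/48808 ≈ -0.98154
1/(L + w) = 1/(-47907/48808 + 7/68310) = 1/(-1636092757/1667037240) = -1667037240/1636092757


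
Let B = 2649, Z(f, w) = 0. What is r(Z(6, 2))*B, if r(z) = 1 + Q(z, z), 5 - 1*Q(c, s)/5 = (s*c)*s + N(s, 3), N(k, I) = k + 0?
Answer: 68874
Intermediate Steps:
N(k, I) = k
Q(c, s) = 25 - 5*s - 5*c*s² (Q(c, s) = 25 - 5*((s*c)*s + s) = 25 - 5*((c*s)*s + s) = 25 - 5*(c*s² + s) = 25 - 5*(s + c*s²) = 25 + (-5*s - 5*c*s²) = 25 - 5*s - 5*c*s²)
r(z) = 26 - 5*z - 5*z³ (r(z) = 1 + (25 - 5*z - 5*z*z²) = 1 + (25 - 5*z - 5*z³) = 26 - 5*z - 5*z³)
r(Z(6, 2))*B = (26 - 5*0 - 5*0³)*2649 = (26 + 0 - 5*0)*2649 = (26 + 0 + 0)*2649 = 26*2649 = 68874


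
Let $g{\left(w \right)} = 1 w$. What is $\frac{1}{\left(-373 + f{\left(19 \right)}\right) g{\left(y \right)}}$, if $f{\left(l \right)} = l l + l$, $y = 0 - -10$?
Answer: $\frac{1}{70} \approx 0.014286$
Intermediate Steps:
$y = 10$ ($y = 0 + 10 = 10$)
$f{\left(l \right)} = l + l^{2}$ ($f{\left(l \right)} = l^{2} + l = l + l^{2}$)
$g{\left(w \right)} = w$
$\frac{1}{\left(-373 + f{\left(19 \right)}\right) g{\left(y \right)}} = \frac{1}{\left(-373 + 19 \left(1 + 19\right)\right) 10} = \frac{1}{\left(-373 + 19 \cdot 20\right) 10} = \frac{1}{\left(-373 + 380\right) 10} = \frac{1}{7 \cdot 10} = \frac{1}{70}$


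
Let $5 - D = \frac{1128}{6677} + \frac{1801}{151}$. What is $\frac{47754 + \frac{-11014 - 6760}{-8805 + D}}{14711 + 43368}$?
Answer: $\frac{424292784138268}{516008288753195} \approx 0.82226$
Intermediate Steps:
$D = - \frac{7154470}{1008227}$ ($D = 5 - \left(\frac{1128}{6677} + \frac{1801}{151}\right) = 5 - \frac{12195605}{1008227} = - \frac{7154470}{1008227} \approx -7.0961$)
$\frac{47754 + \frac{-11014 - 6760}{-8805 + D}}{14711 + 43368} = \frac{47754 + \frac{-11014 - 6760}{-8805 - \frac{7154470}{1008227}}}{14711 + 43368} = \frac{47754 - \frac{17774}{- \frac{8884593205}{1008227}}}{58079} = \left(47754 - - \frac{17920226698}{8884593205}\right) \frac{1}{58079} = \left(47754 + \frac{17920226698}{8884593205}\right) \frac{1}{58079} = \frac{424292784138268}{8884593205} \cdot \frac{1}{58079} = \frac{424292784138268}{516008288753195}$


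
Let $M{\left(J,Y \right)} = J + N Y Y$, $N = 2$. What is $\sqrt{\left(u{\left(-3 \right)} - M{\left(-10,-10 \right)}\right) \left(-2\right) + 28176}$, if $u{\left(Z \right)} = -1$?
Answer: $\sqrt{28558} \approx 168.99$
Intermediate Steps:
$M{\left(J,Y \right)} = J + 2 Y^{2}$ ($M{\left(J,Y \right)} = J + 2 Y Y = J + 2 Y^{2}$)
$\sqrt{\left(u{\left(-3 \right)} - M{\left(-10,-10 \right)}\right) \left(-2\right) + 28176} = \sqrt{\left(-1 - \left(-10 + 2 \left(-10\right)^{2}\right)\right) \left(-2\right) + 28176} = \sqrt{\left(-1 - \left(-10 + 2 \cdot 100\right)\right) \left(-2\right) + 28176} = \sqrt{\left(-1 - \left(-10 + 200\right)\right) \left(-2\right) + 28176} = \sqrt{\left(-1 - 190\right) \left(-2\right) + 28176} = \sqrt{\left(-191\right) \left(-2\right) + 28176} = \sqrt{382 + 28176} = \sqrt{28558}$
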